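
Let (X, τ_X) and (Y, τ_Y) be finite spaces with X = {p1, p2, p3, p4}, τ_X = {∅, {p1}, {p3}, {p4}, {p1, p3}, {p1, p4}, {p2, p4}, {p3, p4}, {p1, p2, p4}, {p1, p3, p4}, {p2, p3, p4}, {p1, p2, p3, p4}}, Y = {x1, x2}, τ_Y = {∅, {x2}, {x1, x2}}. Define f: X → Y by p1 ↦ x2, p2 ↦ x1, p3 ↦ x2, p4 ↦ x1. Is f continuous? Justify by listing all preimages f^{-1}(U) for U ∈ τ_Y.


f IS continuous.

Compute f^{-1}(U) for each U ∈ τ_Y:
  U = ∅: f^{-1}(U) = ∅ ∈ τ_X ✓.
  U = {x2}: f^{-1}(U) = {p1, p3} ∈ τ_X ✓.
  U = {x1, x2}: f^{-1}(U) = {p1, p2, p3, p4} ∈ τ_X ✓.
Every preimage lies in τ_X, so f IS continuous.


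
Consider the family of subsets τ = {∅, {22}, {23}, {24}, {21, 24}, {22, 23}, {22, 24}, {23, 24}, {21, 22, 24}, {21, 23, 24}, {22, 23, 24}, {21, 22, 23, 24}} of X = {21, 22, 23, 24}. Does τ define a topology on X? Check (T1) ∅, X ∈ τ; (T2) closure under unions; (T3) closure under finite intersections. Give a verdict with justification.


τ IS a topology on X.

Axiom (T1): ∅ ∈ τ? Yes; X ∈ τ? Yes.
Axiom (T2/T3): check pairwise unions and intersections of members of τ.
All pairwise intersections and unions checked — each lies in τ. Therefore τ satisfies (T1), (T2), (T3): it IS a topology on X.


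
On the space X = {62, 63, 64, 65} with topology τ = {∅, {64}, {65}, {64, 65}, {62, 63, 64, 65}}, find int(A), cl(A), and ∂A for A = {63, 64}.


int(A) = {64}, cl(A) = {62, 63, 64}, ∂A = {62, 63}.

Closed sets in (X, τ) are complements of opens:
  closed(X, τ) = {∅, {62, 63}, {62, 63, 64}, {62, 63, 65}, {62, 63, 64, 65}}.
int(A) = ⋃ {U ∈ τ : U ⊆ A}. Opens contained in A: ∅, {64}.
Taking the union of these: int(A) = {64}.
cl(A) = ⋂ {C closed : A ⊆ C}. Closed sets containing A: {62, 63, 64}, {62, 63, 64, 65}.
Intersecting these: cl(A) = {62, 63, 64}.
∂A = cl(A) ∖ int(A) = {62, 63, 64} ∖ {64} = {62, 63}.


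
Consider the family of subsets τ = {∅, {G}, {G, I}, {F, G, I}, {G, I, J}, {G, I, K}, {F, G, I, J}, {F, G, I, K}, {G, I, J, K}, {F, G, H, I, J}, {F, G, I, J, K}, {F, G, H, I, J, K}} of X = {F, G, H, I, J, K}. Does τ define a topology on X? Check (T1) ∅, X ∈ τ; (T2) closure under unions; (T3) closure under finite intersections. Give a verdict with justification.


τ IS a topology on X.

Axiom (T1): ∅ ∈ τ? Yes; X ∈ τ? Yes.
Axiom (T2/T3): check pairwise unions and intersections of members of τ.
All pairwise intersections and unions checked — each lies in τ. Therefore τ satisfies (T1), (T2), (T3): it IS a topology on X.


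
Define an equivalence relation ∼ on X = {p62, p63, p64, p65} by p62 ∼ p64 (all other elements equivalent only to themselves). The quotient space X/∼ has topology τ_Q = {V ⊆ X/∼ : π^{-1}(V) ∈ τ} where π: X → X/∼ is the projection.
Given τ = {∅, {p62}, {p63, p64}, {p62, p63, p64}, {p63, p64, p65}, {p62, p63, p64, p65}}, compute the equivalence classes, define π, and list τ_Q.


X/∼ = {[p62=p64], [p63], [p65]}; |τ_Q| = 3.

Equivalence classes: [p62=p64], [p63], [p65].
Quotient map π: X → X/∼ sends p62 ↦ [p62=p64], p63 ↦ [p63], p64 ↦ [p62=p64], p65 ↦ [p65].
For each subset V ⊆ X/∼, compute π^{-1}(V) ⊆ X and check whether π^{-1}(V) ∈ τ. V is open in τ_Q iff π^{-1}(V) ∈ τ.
  V = {}: π^{-1}(V) = ∅ ∈ τ ✓.
  V = {[p62=p64]}: π^{-1}(V) = {p62, p64} ∉ τ ✗.
  V = {[p63]}: π^{-1}(V) = {p63} ∉ τ ✗.
  V = {[p62=p64], [p63]}: π^{-1}(V) = {p62, p63, p64} ∈ τ ✓.
  V = {[p65]}: π^{-1}(V) = {p65} ∉ τ ✗.
  V = {[p62=p64], [p65]}: π^{-1}(V) = {p62, p64, p65} ∉ τ ✗.
  V = {[p63], [p65]}: π^{-1}(V) = {p63, p65} ∉ τ ✗.
  V = {[p62=p64], [p63], [p65]}: π^{-1}(V) = {p62, p63, p64, p65} ∈ τ ✓.
Open sets in the quotient: τ_Q = {{}, {[p62=p64], [p63]}, {[p62=p64], [p63], [p65]}} (3 elements).


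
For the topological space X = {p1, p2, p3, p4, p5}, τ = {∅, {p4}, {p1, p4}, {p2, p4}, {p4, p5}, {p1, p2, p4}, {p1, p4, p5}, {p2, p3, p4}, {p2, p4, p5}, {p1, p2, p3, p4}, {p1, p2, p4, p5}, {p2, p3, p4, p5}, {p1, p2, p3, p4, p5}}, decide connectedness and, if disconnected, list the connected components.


(X, τ) is connected.

Find clopen sets (U ∈ τ with X ∖ U ∈ τ):
  U = ∅, X ∖ U = {p1, p2, p3, p4, p5} — both open, so U is clopen.
  U = {p1, p2, p3, p4, p5}, X ∖ U = ∅ — both open, so U is clopen.
Only trivial clopens (∅ and X) exist, so (X, τ) is connected.
Compute connected components by grouping points that agree on all clopens:
  component: {p1, p2, p3, p4, p5}


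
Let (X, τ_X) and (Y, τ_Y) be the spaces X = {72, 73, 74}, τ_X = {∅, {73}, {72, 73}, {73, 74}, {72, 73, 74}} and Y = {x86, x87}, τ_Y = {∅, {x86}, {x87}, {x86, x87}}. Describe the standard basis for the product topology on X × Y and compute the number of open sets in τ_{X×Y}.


Basis B = {∅ × ∅, {73} × {x86}, {73} × {x87}, {72, 73} × {x86}, {72, 73} × {x87}, {73} × {x86, x87}, {73, 74} × {x86}, {73, 74} × {x87}, {72, 73, 74} × {x86}, {72, 73, 74} × {x87}, {72, 73} × {x86, x87}, {73, 74} × {x86, x87}, {72, 73, 74} × {x86, x87}}; |τ_{X×Y}| = 25.

Enumerate products U × V with U ∈ τ_X, V ∈ τ_Y (deduplicated):
  ∅ × ∅ = {} (∅)
  {73} × {x86} = {(73,x86)}
  {73} × {x87} = {(73,x87)}
  {72, 73} × {x86} = {(72,x86), (73,x86)}
  {72, 73} × {x87} = {(72,x87), (73,x87)}
  {73} × {x86, x87} = {(73,x86), (73,x87)}
  {73, 74} × {x86} = {(73,x86), (74,x86)}
  {73, 74} × {x87} = {(73,x87), (74,x87)}
  {72, 73, 74} × {x86} = {(72,x86), (73,x86), (74,x86)}
  {72, 73, 74} × {x87} = {(72,x87), (73,x87), (74,x87)}
  {72, 73} × {x86, x87} = {(72,x86), (72,x87), (73,x86), (73,x87)}
  {73, 74} × {x86, x87} = {(73,x86), (73,x87), (74,x86), (74,x87)}
  {72, 73, 74} × {x86, x87} = {(72,x86), (72,x87), (73,x86), (73,x87), (74,x86), (74,x87)}
These 13 distinct sets form the basis B.
Close under arbitrary unions to get τ_{X×Y}; counting gives |τ_{X×Y}| = 25.


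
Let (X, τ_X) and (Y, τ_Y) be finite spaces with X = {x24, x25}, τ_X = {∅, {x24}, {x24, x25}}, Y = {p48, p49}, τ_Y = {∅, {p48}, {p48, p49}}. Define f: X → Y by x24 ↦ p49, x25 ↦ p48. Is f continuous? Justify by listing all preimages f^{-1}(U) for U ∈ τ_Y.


f is NOT continuous.

Compute f^{-1}(U) for each U ∈ τ_Y:
  U = ∅: f^{-1}(U) = ∅ ∈ τ_X ✓.
  U = {p48}: f^{-1}(U) = {x25} ∉ τ_X ✗.
  U = {p48, p49}: f^{-1}(U) = {x24, x25} ∈ τ_X ✓.
Found U = {p48} with f^{-1}(U) = {x25} not in τ_X. Therefore f is NOT continuous.


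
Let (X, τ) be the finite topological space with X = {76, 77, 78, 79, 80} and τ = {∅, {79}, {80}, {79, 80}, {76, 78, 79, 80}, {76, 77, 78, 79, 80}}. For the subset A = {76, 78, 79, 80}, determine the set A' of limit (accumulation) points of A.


A' = {76, 77, 78}

For each x ∈ X, list the open sets U ∈ τ with x ∈ U, then check whether U ∩ (A ∖ {x}) ≠ ∅ for every such U.
  x = 76: opens ∋ x are {76, 78, 79, 80}, {76, 77, 78, 79, 80}; each meets A ∖ {76}, so x IS a limit point.
  x = 77: opens ∋ x are {76, 77, 78, 79, 80}; each meets A ∖ {77}, so x IS a limit point.
  x = 78: opens ∋ x are {76, 78, 79, 80}, {76, 77, 78, 79, 80}; each meets A ∖ {78}, so x IS a limit point.
  x = 79: open {79} ∋ x has {79} ∩ (A ∖ {79}) = ∅, so x is NOT a limit point.
  x = 80: open {80} ∋ x has {80} ∩ (A ∖ {80}) = ∅, so x is NOT a limit point.
Collecting: A' = {76, 77, 78}.


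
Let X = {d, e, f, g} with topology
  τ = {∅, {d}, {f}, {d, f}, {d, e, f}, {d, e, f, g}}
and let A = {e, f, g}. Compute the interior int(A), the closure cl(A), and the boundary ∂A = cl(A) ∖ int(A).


int(A) = {f}, cl(A) = {e, f, g}, ∂A = {e, g}.

Closed sets in (X, τ) are complements of opens:
  closed(X, τ) = {∅, {g}, {e, g}, {d, e, g}, {e, f, g}, {d, e, f, g}}.
int(A) = ⋃ {U ∈ τ : U ⊆ A}. Opens contained in A: ∅, {f}.
Taking the union of these: int(A) = {f}.
cl(A) = ⋂ {C closed : A ⊆ C}. Closed sets containing A: {e, f, g}, {d, e, f, g}.
Intersecting these: cl(A) = {e, f, g}.
∂A = cl(A) ∖ int(A) = {e, f, g} ∖ {f} = {e, g}.


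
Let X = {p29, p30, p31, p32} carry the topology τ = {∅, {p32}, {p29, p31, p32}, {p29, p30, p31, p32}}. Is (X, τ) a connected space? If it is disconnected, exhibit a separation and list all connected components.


(X, τ) is connected.

Find clopen sets (U ∈ τ with X ∖ U ∈ τ):
  U = ∅, X ∖ U = {p29, p30, p31, p32} — both open, so U is clopen.
  U = {p29, p30, p31, p32}, X ∖ U = ∅ — both open, so U is clopen.
Only trivial clopens (∅ and X) exist, so (X, τ) is connected.
Compute connected components by grouping points that agree on all clopens:
  component: {p29, p30, p31, p32}


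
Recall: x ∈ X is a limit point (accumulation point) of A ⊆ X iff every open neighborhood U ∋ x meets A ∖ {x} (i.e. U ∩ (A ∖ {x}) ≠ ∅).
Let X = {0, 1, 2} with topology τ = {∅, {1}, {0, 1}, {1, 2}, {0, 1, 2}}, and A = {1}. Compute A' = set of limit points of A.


A' = {0, 2}

For each x ∈ X, list the open sets U ∈ τ with x ∈ U, then check whether U ∩ (A ∖ {x}) ≠ ∅ for every such U.
  x = 0: opens ∋ x are {0, 1}, {0, 1, 2}; each meets A ∖ {0}, so x IS a limit point.
  x = 1: open {1} ∋ x has {1} ∩ (A ∖ {1}) = ∅, so x is NOT a limit point.
  x = 2: opens ∋ x are {1, 2}, {0, 1, 2}; each meets A ∖ {2}, so x IS a limit point.
Collecting: A' = {0, 2}.


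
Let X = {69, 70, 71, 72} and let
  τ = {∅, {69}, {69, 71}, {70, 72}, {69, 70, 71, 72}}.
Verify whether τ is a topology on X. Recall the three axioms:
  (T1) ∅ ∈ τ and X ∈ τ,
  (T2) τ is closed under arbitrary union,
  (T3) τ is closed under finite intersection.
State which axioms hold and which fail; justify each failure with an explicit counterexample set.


τ is NOT a topology on X.

Axiom (T1): ∅ ∈ τ? Yes; X ∈ τ? Yes.
Axiom (T2/T3): check pairwise unions and intersections of members of τ.
Counterexample for (T2): {69} ∪ {70, 72} = {69, 70, 72} ∉ τ. Therefore τ is NOT a topology.


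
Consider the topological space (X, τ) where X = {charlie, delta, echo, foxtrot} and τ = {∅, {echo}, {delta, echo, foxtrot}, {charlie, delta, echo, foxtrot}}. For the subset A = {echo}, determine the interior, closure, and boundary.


int(A) = {echo}, cl(A) = {charlie, delta, echo, foxtrot}, ∂A = {charlie, delta, foxtrot}.

Closed sets in (X, τ) are complements of opens:
  closed(X, τ) = {∅, {charlie}, {charlie, delta, foxtrot}, {charlie, delta, echo, foxtrot}}.
int(A) = ⋃ {U ∈ τ : U ⊆ A}. Opens contained in A: ∅, {echo}.
Taking the union of these: int(A) = {echo}.
cl(A) = ⋂ {C closed : A ⊆ C}. Closed sets containing A: {charlie, delta, echo, foxtrot}.
Intersecting these: cl(A) = {charlie, delta, echo, foxtrot}.
∂A = cl(A) ∖ int(A) = {charlie, delta, echo, foxtrot} ∖ {echo} = {charlie, delta, foxtrot}.


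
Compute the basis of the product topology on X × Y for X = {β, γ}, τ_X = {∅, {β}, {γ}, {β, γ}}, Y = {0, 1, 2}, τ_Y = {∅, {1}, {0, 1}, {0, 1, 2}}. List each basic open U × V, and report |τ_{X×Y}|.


Basis B = {∅ × ∅, {β} × {1}, {γ} × {1}, {β} × {0, 1}, {β, γ} × {1}, {γ} × {0, 1}, {β} × {0, 1, 2}, {γ} × {0, 1, 2}, {β, γ} × {0, 1}, {β, γ} × {0, 1, 2}}; |τ_{X×Y}| = 16.

Enumerate products U × V with U ∈ τ_X, V ∈ τ_Y (deduplicated):
  ∅ × ∅ = {} (∅)
  {β} × {1} = {(β,1)}
  {γ} × {1} = {(γ,1)}
  {β} × {0, 1} = {(β,0), (β,1)}
  {β, γ} × {1} = {(β,1), (γ,1)}
  {γ} × {0, 1} = {(γ,0), (γ,1)}
  {β} × {0, 1, 2} = {(β,0), (β,1), (β,2)}
  {γ} × {0, 1, 2} = {(γ,0), (γ,1), (γ,2)}
  {β, γ} × {0, 1} = {(β,0), (β,1), (γ,0), (γ,1)}
  {β, γ} × {0, 1, 2} = {(β,0), (β,1), (β,2), (γ,0), (γ,1), (γ,2)}
These 10 distinct sets form the basis B.
Close under arbitrary unions to get τ_{X×Y}; counting gives |τ_{X×Y}| = 16.


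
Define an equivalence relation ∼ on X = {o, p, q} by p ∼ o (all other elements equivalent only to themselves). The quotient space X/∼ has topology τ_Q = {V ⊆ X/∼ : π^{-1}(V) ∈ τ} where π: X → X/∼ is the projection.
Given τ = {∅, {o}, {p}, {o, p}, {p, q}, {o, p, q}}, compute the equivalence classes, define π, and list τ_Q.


X/∼ = {[o=p], [q]}; |τ_Q| = 3.

Equivalence classes: [o=p], [q].
Quotient map π: X → X/∼ sends o ↦ [o=p], p ↦ [o=p], q ↦ [q].
For each subset V ⊆ X/∼, compute π^{-1}(V) ⊆ X and check whether π^{-1}(V) ∈ τ. V is open in τ_Q iff π^{-1}(V) ∈ τ.
  V = {}: π^{-1}(V) = ∅ ∈ τ ✓.
  V = {[o=p]}: π^{-1}(V) = {o, p} ∈ τ ✓.
  V = {[q]}: π^{-1}(V) = {q} ∉ τ ✗.
  V = {[o=p], [q]}: π^{-1}(V) = {o, p, q} ∈ τ ✓.
Open sets in the quotient: τ_Q = {{}, {[o=p]}, {[o=p], [q]}} (3 elements).


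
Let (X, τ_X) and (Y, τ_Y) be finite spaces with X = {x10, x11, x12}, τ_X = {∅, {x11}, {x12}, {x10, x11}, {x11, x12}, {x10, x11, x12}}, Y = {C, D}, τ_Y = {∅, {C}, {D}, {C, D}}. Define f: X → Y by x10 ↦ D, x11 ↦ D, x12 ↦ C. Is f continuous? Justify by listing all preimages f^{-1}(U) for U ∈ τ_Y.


f IS continuous.

Compute f^{-1}(U) for each U ∈ τ_Y:
  U = ∅: f^{-1}(U) = ∅ ∈ τ_X ✓.
  U = {C}: f^{-1}(U) = {x12} ∈ τ_X ✓.
  U = {D}: f^{-1}(U) = {x10, x11} ∈ τ_X ✓.
  U = {C, D}: f^{-1}(U) = {x10, x11, x12} ∈ τ_X ✓.
Every preimage lies in τ_X, so f IS continuous.


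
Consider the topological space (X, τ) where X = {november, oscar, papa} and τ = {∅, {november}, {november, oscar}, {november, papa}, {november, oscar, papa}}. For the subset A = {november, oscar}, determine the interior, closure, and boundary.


int(A) = {november, oscar}, cl(A) = {november, oscar, papa}, ∂A = {papa}.

Closed sets in (X, τ) are complements of opens:
  closed(X, τ) = {∅, {oscar}, {papa}, {oscar, papa}, {november, oscar, papa}}.
int(A) = ⋃ {U ∈ τ : U ⊆ A}. Opens contained in A: ∅, {november}, {november, oscar}.
Taking the union of these: int(A) = {november, oscar}.
cl(A) = ⋂ {C closed : A ⊆ C}. Closed sets containing A: {november, oscar, papa}.
Intersecting these: cl(A) = {november, oscar, papa}.
∂A = cl(A) ∖ int(A) = {november, oscar, papa} ∖ {november, oscar} = {papa}.


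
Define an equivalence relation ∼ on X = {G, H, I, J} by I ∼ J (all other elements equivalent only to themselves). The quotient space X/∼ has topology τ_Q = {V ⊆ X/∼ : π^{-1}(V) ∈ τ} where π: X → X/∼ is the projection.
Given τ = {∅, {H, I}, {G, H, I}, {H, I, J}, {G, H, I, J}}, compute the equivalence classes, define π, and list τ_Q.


X/∼ = {[G], [H], [I=J]}; |τ_Q| = 3.

Equivalence classes: [G], [H], [I=J].
Quotient map π: X → X/∼ sends G ↦ [G], H ↦ [H], I ↦ [I=J], J ↦ [I=J].
For each subset V ⊆ X/∼, compute π^{-1}(V) ⊆ X and check whether π^{-1}(V) ∈ τ. V is open in τ_Q iff π^{-1}(V) ∈ τ.
  V = {}: π^{-1}(V) = ∅ ∈ τ ✓.
  V = {[G]}: π^{-1}(V) = {G} ∉ τ ✗.
  V = {[H]}: π^{-1}(V) = {H} ∉ τ ✗.
  V = {[G], [H]}: π^{-1}(V) = {G, H} ∉ τ ✗.
  V = {[I=J]}: π^{-1}(V) = {I, J} ∉ τ ✗.
  V = {[G], [I=J]}: π^{-1}(V) = {G, I, J} ∉ τ ✗.
  V = {[H], [I=J]}: π^{-1}(V) = {H, I, J} ∈ τ ✓.
  V = {[G], [H], [I=J]}: π^{-1}(V) = {G, H, I, J} ∈ τ ✓.
Open sets in the quotient: τ_Q = {{}, {[H], [I=J]}, {[G], [H], [I=J]}} (3 elements).


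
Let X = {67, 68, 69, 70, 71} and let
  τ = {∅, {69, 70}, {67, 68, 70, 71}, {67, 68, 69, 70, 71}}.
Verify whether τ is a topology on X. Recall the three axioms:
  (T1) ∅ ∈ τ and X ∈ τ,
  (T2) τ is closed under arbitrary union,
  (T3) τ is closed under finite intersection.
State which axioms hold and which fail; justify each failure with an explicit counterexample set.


τ is NOT a topology on X.

Axiom (T1): ∅ ∈ τ? Yes; X ∈ τ? Yes.
Axiom (T2/T3): check pairwise unions and intersections of members of τ.
Counterexample for (T3): {69, 70} ∩ {67, 68, 70, 71} = {70} ∉ τ. Therefore τ is NOT a topology.


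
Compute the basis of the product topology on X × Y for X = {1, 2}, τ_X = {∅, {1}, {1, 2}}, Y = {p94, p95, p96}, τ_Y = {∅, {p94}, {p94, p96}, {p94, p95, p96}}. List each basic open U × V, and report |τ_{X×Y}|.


Basis B = {∅ × ∅, {1} × {p94}, {1} × {p94, p96}, {1, 2} × {p94}, {1} × {p94, p95, p96}, {1, 2} × {p94, p96}, {1, 2} × {p94, p95, p96}}; |τ_{X×Y}| = 10.

Enumerate products U × V with U ∈ τ_X, V ∈ τ_Y (deduplicated):
  ∅ × ∅ = {} (∅)
  {1} × {p94} = {(1,p94)}
  {1} × {p94, p96} = {(1,p94), (1,p96)}
  {1, 2} × {p94} = {(1,p94), (2,p94)}
  {1} × {p94, p95, p96} = {(1,p94), (1,p95), (1,p96)}
  {1, 2} × {p94, p96} = {(1,p94), (1,p96), (2,p94), (2,p96)}
  {1, 2} × {p94, p95, p96} = {(1,p94), (1,p95), (1,p96), (2,p94), (2,p95), (2,p96)}
These 7 distinct sets form the basis B.
Close under arbitrary unions to get τ_{X×Y}; counting gives |τ_{X×Y}| = 10.


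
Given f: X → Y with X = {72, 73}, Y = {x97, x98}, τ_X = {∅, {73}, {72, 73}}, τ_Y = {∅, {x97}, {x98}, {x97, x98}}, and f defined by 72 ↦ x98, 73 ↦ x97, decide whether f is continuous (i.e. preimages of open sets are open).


f is NOT continuous.

Compute f^{-1}(U) for each U ∈ τ_Y:
  U = ∅: f^{-1}(U) = ∅ ∈ τ_X ✓.
  U = {x97}: f^{-1}(U) = {73} ∈ τ_X ✓.
  U = {x98}: f^{-1}(U) = {72} ∉ τ_X ✗.
  U = {x97, x98}: f^{-1}(U) = {72, 73} ∈ τ_X ✓.
Found U = {x98} with f^{-1}(U) = {72} not in τ_X. Therefore f is NOT continuous.


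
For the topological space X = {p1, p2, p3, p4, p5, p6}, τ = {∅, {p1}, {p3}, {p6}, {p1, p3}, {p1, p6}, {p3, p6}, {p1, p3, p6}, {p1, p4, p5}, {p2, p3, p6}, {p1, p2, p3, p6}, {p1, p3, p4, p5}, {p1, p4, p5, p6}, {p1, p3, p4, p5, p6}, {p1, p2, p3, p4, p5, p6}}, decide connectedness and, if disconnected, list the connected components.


(X, τ) is disconnected; components = [{p1, p4, p5}, {p2, p3, p6}].

Find clopen sets (U ∈ τ with X ∖ U ∈ τ):
  U = ∅, X ∖ U = {p1, p2, p3, p4, p5, p6} — both open, so U is clopen.
  U = {p1, p4, p5}, X ∖ U = {p2, p3, p6} — both open, so U is clopen.
  U = {p2, p3, p6}, X ∖ U = {p1, p4, p5} — both open, so U is clopen.
  U = {p1, p2, p3, p4, p5, p6}, X ∖ U = ∅ — both open, so U is clopen.
Nontrivial clopen(s) exist: e.g. {p1, p4, p5}. So (X, τ) is disconnected.
Compute connected components by grouping points that agree on all clopens:
  component: {p1, p4, p5}
  component: {p2, p3, p6}


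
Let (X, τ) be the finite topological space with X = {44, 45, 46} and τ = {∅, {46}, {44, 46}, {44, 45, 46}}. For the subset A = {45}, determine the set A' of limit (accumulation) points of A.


A' = ∅

For each x ∈ X, list the open sets U ∈ τ with x ∈ U, then check whether U ∩ (A ∖ {x}) ≠ ∅ for every such U.
  x = 44: open {44, 46} ∋ x has {44, 46} ∩ (A ∖ {44}) = ∅, so x is NOT a limit point.
  x = 45: open {44, 45, 46} ∋ x has {44, 45, 46} ∩ (A ∖ {45}) = ∅, so x is NOT a limit point.
  x = 46: open {46} ∋ x has {46} ∩ (A ∖ {46}) = ∅, so x is NOT a limit point.
Collecting: A' = ∅.


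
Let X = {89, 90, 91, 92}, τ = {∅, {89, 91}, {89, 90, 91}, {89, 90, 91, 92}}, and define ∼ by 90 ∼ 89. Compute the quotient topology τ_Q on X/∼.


X/∼ = {[89=90], [91], [92]}; |τ_Q| = 3.

Equivalence classes: [89=90], [91], [92].
Quotient map π: X → X/∼ sends 89 ↦ [89=90], 90 ↦ [89=90], 91 ↦ [91], 92 ↦ [92].
For each subset V ⊆ X/∼, compute π^{-1}(V) ⊆ X and check whether π^{-1}(V) ∈ τ. V is open in τ_Q iff π^{-1}(V) ∈ τ.
  V = {}: π^{-1}(V) = ∅ ∈ τ ✓.
  V = {[89=90]}: π^{-1}(V) = {89, 90} ∉ τ ✗.
  V = {[91]}: π^{-1}(V) = {91} ∉ τ ✗.
  V = {[89=90], [91]}: π^{-1}(V) = {89, 90, 91} ∈ τ ✓.
  V = {[92]}: π^{-1}(V) = {92} ∉ τ ✗.
  V = {[89=90], [92]}: π^{-1}(V) = {89, 90, 92} ∉ τ ✗.
  V = {[91], [92]}: π^{-1}(V) = {91, 92} ∉ τ ✗.
  V = {[89=90], [91], [92]}: π^{-1}(V) = {89, 90, 91, 92} ∈ τ ✓.
Open sets in the quotient: τ_Q = {{}, {[89=90], [91]}, {[89=90], [91], [92]}} (3 elements).


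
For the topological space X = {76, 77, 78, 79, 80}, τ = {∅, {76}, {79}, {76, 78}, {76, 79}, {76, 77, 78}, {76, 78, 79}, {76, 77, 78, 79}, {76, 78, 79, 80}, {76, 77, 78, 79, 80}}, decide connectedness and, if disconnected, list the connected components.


(X, τ) is connected.

Find clopen sets (U ∈ τ with X ∖ U ∈ τ):
  U = ∅, X ∖ U = {76, 77, 78, 79, 80} — both open, so U is clopen.
  U = {76, 77, 78, 79, 80}, X ∖ U = ∅ — both open, so U is clopen.
Only trivial clopens (∅ and X) exist, so (X, τ) is connected.
Compute connected components by grouping points that agree on all clopens:
  component: {76, 77, 78, 79, 80}


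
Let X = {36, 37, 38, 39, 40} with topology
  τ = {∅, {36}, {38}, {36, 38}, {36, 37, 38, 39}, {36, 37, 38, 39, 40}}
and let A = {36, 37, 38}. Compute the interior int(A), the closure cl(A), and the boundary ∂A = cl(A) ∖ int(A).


int(A) = {36, 38}, cl(A) = {36, 37, 38, 39, 40}, ∂A = {37, 39, 40}.

Closed sets in (X, τ) are complements of opens:
  closed(X, τ) = {∅, {40}, {37, 39, 40}, {36, 37, 39, 40}, {37, 38, 39, 40}, {36, 37, 38, 39, 40}}.
int(A) = ⋃ {U ∈ τ : U ⊆ A}. Opens contained in A: ∅, {36}, {38}, {36, 38}.
Taking the union of these: int(A) = {36, 38}.
cl(A) = ⋂ {C closed : A ⊆ C}. Closed sets containing A: {36, 37, 38, 39, 40}.
Intersecting these: cl(A) = {36, 37, 38, 39, 40}.
∂A = cl(A) ∖ int(A) = {36, 37, 38, 39, 40} ∖ {36, 38} = {37, 39, 40}.


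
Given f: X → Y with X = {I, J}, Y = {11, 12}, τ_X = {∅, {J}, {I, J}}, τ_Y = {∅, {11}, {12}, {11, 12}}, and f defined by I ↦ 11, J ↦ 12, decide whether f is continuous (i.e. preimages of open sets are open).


f is NOT continuous.

Compute f^{-1}(U) for each U ∈ τ_Y:
  U = ∅: f^{-1}(U) = ∅ ∈ τ_X ✓.
  U = {11}: f^{-1}(U) = {I} ∉ τ_X ✗.
  U = {12}: f^{-1}(U) = {J} ∈ τ_X ✓.
  U = {11, 12}: f^{-1}(U) = {I, J} ∈ τ_X ✓.
Found U = {11} with f^{-1}(U) = {I} not in τ_X. Therefore f is NOT continuous.


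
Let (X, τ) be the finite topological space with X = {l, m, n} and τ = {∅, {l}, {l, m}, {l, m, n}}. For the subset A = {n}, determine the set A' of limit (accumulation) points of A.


A' = ∅

For each x ∈ X, list the open sets U ∈ τ with x ∈ U, then check whether U ∩ (A ∖ {x}) ≠ ∅ for every such U.
  x = l: open {l} ∋ x has {l} ∩ (A ∖ {l}) = ∅, so x is NOT a limit point.
  x = m: open {l, m} ∋ x has {l, m} ∩ (A ∖ {m}) = ∅, so x is NOT a limit point.
  x = n: open {l, m, n} ∋ x has {l, m, n} ∩ (A ∖ {n}) = ∅, so x is NOT a limit point.
Collecting: A' = ∅.


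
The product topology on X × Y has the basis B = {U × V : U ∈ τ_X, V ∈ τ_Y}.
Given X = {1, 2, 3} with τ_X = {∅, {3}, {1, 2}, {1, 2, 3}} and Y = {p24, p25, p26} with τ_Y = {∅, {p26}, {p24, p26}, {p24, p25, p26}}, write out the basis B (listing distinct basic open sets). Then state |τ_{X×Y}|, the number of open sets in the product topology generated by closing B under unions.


Basis B = {∅ × ∅, {3} × {p26}, {1, 2} × {p26}, {3} × {p24, p26}, {1, 2, 3} × {p26}, {3} × {p24, p25, p26}, {1, 2} × {p24, p26}, {1, 2} × {p24, p25, p26}, {1, 2, 3} × {p24, p26}, {1, 2, 3} × {p24, p25, p26}}; |τ_{X×Y}| = 16.

Enumerate products U × V with U ∈ τ_X, V ∈ τ_Y (deduplicated):
  ∅ × ∅ = {} (∅)
  {3} × {p26} = {(3,p26)}
  {1, 2} × {p26} = {(1,p26), (2,p26)}
  {3} × {p24, p26} = {(3,p24), (3,p26)}
  {1, 2, 3} × {p26} = {(1,p26), (2,p26), (3,p26)}
  {3} × {p24, p25, p26} = {(3,p24), (3,p25), (3,p26)}
  {1, 2} × {p24, p26} = {(1,p24), (1,p26), (2,p24), (2,p26)}
  {1, 2} × {p24, p25, p26} = {(1,p24), (1,p25), (1,p26), (2,p24), (2,p25), (2,p26)}
  {1, 2, 3} × {p24, p26} = {(1,p24), (1,p26), (2,p24), (2,p26), (3,p24), (3,p26)}
  {1, 2, 3} × {p24, p25, p26} = {(1,p24), (1,p25), (1,p26), (2,p24), (2,p25), (2,p26), (3,p24), (3,p25), (3,p26)}
These 10 distinct sets form the basis B.
Close under arbitrary unions to get τ_{X×Y}; counting gives |τ_{X×Y}| = 16.


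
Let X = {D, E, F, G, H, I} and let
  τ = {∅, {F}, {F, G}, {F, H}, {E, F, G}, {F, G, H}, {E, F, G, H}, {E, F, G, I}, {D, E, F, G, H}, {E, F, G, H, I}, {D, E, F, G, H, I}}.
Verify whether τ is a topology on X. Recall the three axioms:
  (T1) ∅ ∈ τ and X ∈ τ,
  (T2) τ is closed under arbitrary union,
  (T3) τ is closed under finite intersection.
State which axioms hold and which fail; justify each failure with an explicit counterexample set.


τ IS a topology on X.

Axiom (T1): ∅ ∈ τ? Yes; X ∈ τ? Yes.
Axiom (T2/T3): check pairwise unions and intersections of members of τ.
All pairwise intersections and unions checked — each lies in τ. Therefore τ satisfies (T1), (T2), (T3): it IS a topology on X.


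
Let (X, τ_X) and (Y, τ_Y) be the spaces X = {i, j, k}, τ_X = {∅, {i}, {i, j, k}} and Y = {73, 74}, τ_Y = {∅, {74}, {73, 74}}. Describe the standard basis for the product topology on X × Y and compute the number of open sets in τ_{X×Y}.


Basis B = {∅ × ∅, {i} × {74}, {i} × {73, 74}, {i, j, k} × {74}, {i, j, k} × {73, 74}}; |τ_{X×Y}| = 6.

Enumerate products U × V with U ∈ τ_X, V ∈ τ_Y (deduplicated):
  ∅ × ∅ = {} (∅)
  {i} × {74} = {(i,74)}
  {i} × {73, 74} = {(i,73), (i,74)}
  {i, j, k} × {74} = {(i,74), (j,74), (k,74)}
  {i, j, k} × {73, 74} = {(i,73), (i,74), (j,73), (j,74), (k,73), (k,74)}
These 5 distinct sets form the basis B.
Close under arbitrary unions to get τ_{X×Y}; counting gives |τ_{X×Y}| = 6.


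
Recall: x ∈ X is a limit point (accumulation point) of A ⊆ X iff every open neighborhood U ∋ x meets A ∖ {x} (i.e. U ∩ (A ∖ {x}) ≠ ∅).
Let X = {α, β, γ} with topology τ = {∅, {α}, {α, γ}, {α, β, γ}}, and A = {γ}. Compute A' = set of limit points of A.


A' = {β}

For each x ∈ X, list the open sets U ∈ τ with x ∈ U, then check whether U ∩ (A ∖ {x}) ≠ ∅ for every such U.
  x = α: open {α} ∋ x has {α} ∩ (A ∖ {α}) = ∅, so x is NOT a limit point.
  x = β: opens ∋ x are {α, β, γ}; each meets A ∖ {β}, so x IS a limit point.
  x = γ: open {α, γ} ∋ x has {α, γ} ∩ (A ∖ {γ}) = ∅, so x is NOT a limit point.
Collecting: A' = {β}.


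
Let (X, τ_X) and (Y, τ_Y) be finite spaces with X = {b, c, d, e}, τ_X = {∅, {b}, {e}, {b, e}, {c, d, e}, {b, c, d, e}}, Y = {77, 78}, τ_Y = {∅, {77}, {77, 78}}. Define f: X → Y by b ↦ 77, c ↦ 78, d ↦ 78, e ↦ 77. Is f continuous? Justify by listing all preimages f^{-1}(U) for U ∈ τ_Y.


f IS continuous.

Compute f^{-1}(U) for each U ∈ τ_Y:
  U = ∅: f^{-1}(U) = ∅ ∈ τ_X ✓.
  U = {77}: f^{-1}(U) = {b, e} ∈ τ_X ✓.
  U = {77, 78}: f^{-1}(U) = {b, c, d, e} ∈ τ_X ✓.
Every preimage lies in τ_X, so f IS continuous.


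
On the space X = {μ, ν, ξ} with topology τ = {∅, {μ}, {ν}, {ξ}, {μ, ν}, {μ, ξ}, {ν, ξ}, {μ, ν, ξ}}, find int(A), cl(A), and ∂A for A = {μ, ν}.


int(A) = {μ, ν}, cl(A) = {μ, ν}, ∂A = ∅.

Closed sets in (X, τ) are complements of opens:
  closed(X, τ) = {∅, {μ}, {ν}, {ξ}, {μ, ν}, {μ, ξ}, {ν, ξ}, {μ, ν, ξ}}.
int(A) = ⋃ {U ∈ τ : U ⊆ A}. Opens contained in A: ∅, {μ}, {ν}, {μ, ν}.
Taking the union of these: int(A) = {μ, ν}.
cl(A) = ⋂ {C closed : A ⊆ C}. Closed sets containing A: {μ, ν}, {μ, ν, ξ}.
Intersecting these: cl(A) = {μ, ν}.
∂A = cl(A) ∖ int(A) = {μ, ν} ∖ {μ, ν} = ∅.


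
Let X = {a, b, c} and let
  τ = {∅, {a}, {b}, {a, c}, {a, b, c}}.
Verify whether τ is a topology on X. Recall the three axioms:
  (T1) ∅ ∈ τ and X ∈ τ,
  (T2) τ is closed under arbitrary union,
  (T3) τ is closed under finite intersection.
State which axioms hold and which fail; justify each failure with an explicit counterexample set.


τ is NOT a topology on X.

Axiom (T1): ∅ ∈ τ? Yes; X ∈ τ? Yes.
Axiom (T2/T3): check pairwise unions and intersections of members of τ.
Counterexample for (T2): {a} ∪ {b} = {a, b} ∉ τ. Therefore τ is NOT a topology.


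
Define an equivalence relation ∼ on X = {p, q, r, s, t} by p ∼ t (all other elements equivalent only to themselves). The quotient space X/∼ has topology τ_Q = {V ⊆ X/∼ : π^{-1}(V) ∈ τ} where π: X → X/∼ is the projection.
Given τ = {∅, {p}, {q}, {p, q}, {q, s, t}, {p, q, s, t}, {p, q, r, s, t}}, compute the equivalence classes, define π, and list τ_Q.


X/∼ = {[p=t], [q], [r], [s]}; |τ_Q| = 4.

Equivalence classes: [p=t], [q], [r], [s].
Quotient map π: X → X/∼ sends p ↦ [p=t], q ↦ [q], r ↦ [r], s ↦ [s], t ↦ [p=t].
For each subset V ⊆ X/∼, compute π^{-1}(V) ⊆ X and check whether π^{-1}(V) ∈ τ. V is open in τ_Q iff π^{-1}(V) ∈ τ.
  V = {}: π^{-1}(V) = ∅ ∈ τ ✓.
  V = {[p=t]}: π^{-1}(V) = {p, t} ∉ τ ✗.
  V = {[q]}: π^{-1}(V) = {q} ∈ τ ✓.
  V = {[p=t], [q]}: π^{-1}(V) = {p, q, t} ∉ τ ✗.
  V = {[r]}: π^{-1}(V) = {r} ∉ τ ✗.
  V = {[p=t], [r]}: π^{-1}(V) = {p, r, t} ∉ τ ✗.
  V = {[q], [r]}: π^{-1}(V) = {q, r} ∉ τ ✗.
  V = {[p=t], [q], [r]}: π^{-1}(V) = {p, q, r, t} ∉ τ ✗.
  V = {[s]}: π^{-1}(V) = {s} ∉ τ ✗.
  V = {[p=t], [s]}: π^{-1}(V) = {p, s, t} ∉ τ ✗.
  V = {[q], [s]}: π^{-1}(V) = {q, s} ∉ τ ✗.
  V = {[p=t], [q], [s]}: π^{-1}(V) = {p, q, s, t} ∈ τ ✓.
  V = {[r], [s]}: π^{-1}(V) = {r, s} ∉ τ ✗.
  V = {[p=t], [r], [s]}: π^{-1}(V) = {p, r, s, t} ∉ τ ✗.
  V = {[q], [r], [s]}: π^{-1}(V) = {q, r, s} ∉ τ ✗.
  V = {[p=t], [q], [r], [s]}: π^{-1}(V) = {p, q, r, s, t} ∈ τ ✓.
Open sets in the quotient: τ_Q = {{}, {[q]}, {[p=t], [q], [s]}, {[p=t], [q], [r], [s]}} (4 elements).


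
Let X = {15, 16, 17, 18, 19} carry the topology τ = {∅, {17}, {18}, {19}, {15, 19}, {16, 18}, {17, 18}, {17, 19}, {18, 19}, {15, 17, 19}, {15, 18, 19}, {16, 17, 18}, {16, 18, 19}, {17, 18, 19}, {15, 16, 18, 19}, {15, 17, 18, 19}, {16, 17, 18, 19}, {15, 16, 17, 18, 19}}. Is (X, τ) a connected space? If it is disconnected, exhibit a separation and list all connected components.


(X, τ) is disconnected; components = [{17}, {15, 19}, {16, 18}].

Find clopen sets (U ∈ τ with X ∖ U ∈ τ):
  U = ∅, X ∖ U = {15, 16, 17, 18, 19} — both open, so U is clopen.
  U = {17}, X ∖ U = {15, 16, 18, 19} — both open, so U is clopen.
  U = {15, 19}, X ∖ U = {16, 17, 18} — both open, so U is clopen.
  U = {16, 18}, X ∖ U = {15, 17, 19} — both open, so U is clopen.
  U = {15, 17, 19}, X ∖ U = {16, 18} — both open, so U is clopen.
  U = {16, 17, 18}, X ∖ U = {15, 19} — both open, so U is clopen.
  U = {15, 16, 18, 19}, X ∖ U = {17} — both open, so U is clopen.
  U = {15, 16, 17, 18, 19}, X ∖ U = ∅ — both open, so U is clopen.
Nontrivial clopen(s) exist: e.g. {17}. So (X, τ) is disconnected.
Compute connected components by grouping points that agree on all clopens:
  component: {17}
  component: {15, 19}
  component: {16, 18}


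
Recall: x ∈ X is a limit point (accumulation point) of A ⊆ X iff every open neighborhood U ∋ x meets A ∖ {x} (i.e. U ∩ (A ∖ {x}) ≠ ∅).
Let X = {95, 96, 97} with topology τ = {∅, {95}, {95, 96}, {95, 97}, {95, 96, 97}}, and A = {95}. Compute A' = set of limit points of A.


A' = {96, 97}

For each x ∈ X, list the open sets U ∈ τ with x ∈ U, then check whether U ∩ (A ∖ {x}) ≠ ∅ for every such U.
  x = 95: open {95} ∋ x has {95} ∩ (A ∖ {95}) = ∅, so x is NOT a limit point.
  x = 96: opens ∋ x are {95, 96}, {95, 96, 97}; each meets A ∖ {96}, so x IS a limit point.
  x = 97: opens ∋ x are {95, 97}, {95, 96, 97}; each meets A ∖ {97}, so x IS a limit point.
Collecting: A' = {96, 97}.


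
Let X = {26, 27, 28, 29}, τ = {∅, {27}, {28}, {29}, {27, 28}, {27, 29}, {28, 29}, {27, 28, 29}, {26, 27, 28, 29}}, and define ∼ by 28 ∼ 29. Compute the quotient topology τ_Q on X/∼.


X/∼ = {[26], [27], [28=29]}; |τ_Q| = 5.

Equivalence classes: [26], [27], [28=29].
Quotient map π: X → X/∼ sends 26 ↦ [26], 27 ↦ [27], 28 ↦ [28=29], 29 ↦ [28=29].
For each subset V ⊆ X/∼, compute π^{-1}(V) ⊆ X and check whether π^{-1}(V) ∈ τ. V is open in τ_Q iff π^{-1}(V) ∈ τ.
  V = {}: π^{-1}(V) = ∅ ∈ τ ✓.
  V = {[26]}: π^{-1}(V) = {26} ∉ τ ✗.
  V = {[27]}: π^{-1}(V) = {27} ∈ τ ✓.
  V = {[26], [27]}: π^{-1}(V) = {26, 27} ∉ τ ✗.
  V = {[28=29]}: π^{-1}(V) = {28, 29} ∈ τ ✓.
  V = {[26], [28=29]}: π^{-1}(V) = {26, 28, 29} ∉ τ ✗.
  V = {[27], [28=29]}: π^{-1}(V) = {27, 28, 29} ∈ τ ✓.
  V = {[26], [27], [28=29]}: π^{-1}(V) = {26, 27, 28, 29} ∈ τ ✓.
Open sets in the quotient: τ_Q = {{}, {[27]}, {[28=29]}, {[27], [28=29]}, {[26], [27], [28=29]}} (5 elements).


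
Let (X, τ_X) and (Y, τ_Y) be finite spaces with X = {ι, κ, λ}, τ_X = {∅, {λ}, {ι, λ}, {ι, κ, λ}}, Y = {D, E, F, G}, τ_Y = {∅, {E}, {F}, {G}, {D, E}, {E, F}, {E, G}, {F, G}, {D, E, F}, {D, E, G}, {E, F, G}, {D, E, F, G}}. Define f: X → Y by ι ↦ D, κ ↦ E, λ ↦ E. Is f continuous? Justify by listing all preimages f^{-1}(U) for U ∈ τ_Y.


f is NOT continuous.

Compute f^{-1}(U) for each U ∈ τ_Y:
  U = ∅: f^{-1}(U) = ∅ ∈ τ_X ✓.
  U = {E}: f^{-1}(U) = {κ, λ} ∉ τ_X ✗.
  U = {F}: f^{-1}(U) = ∅ ∈ τ_X ✓.
  U = {G}: f^{-1}(U) = ∅ ∈ τ_X ✓.
  U = {D, E}: f^{-1}(U) = {ι, κ, λ} ∈ τ_X ✓.
  U = {E, F}: f^{-1}(U) = {κ, λ} ∉ τ_X ✗.
  U = {E, G}: f^{-1}(U) = {κ, λ} ∉ τ_X ✗.
  U = {F, G}: f^{-1}(U) = ∅ ∈ τ_X ✓.
  U = {D, E, F}: f^{-1}(U) = {ι, κ, λ} ∈ τ_X ✓.
  U = {D, E, G}: f^{-1}(U) = {ι, κ, λ} ∈ τ_X ✓.
  U = {E, F, G}: f^{-1}(U) = {κ, λ} ∉ τ_X ✗.
  U = {D, E, F, G}: f^{-1}(U) = {ι, κ, λ} ∈ τ_X ✓.
Found U = {E} with f^{-1}(U) = {κ, λ} not in τ_X. Therefore f is NOT continuous.


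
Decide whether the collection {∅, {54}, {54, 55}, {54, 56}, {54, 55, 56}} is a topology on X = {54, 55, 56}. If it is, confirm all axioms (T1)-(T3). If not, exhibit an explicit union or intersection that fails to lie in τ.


τ IS a topology on X.

Axiom (T1): ∅ ∈ τ? Yes; X ∈ τ? Yes.
Axiom (T2/T3): check pairwise unions and intersections of members of τ.
All pairwise intersections and unions checked — each lies in τ. Therefore τ satisfies (T1), (T2), (T3): it IS a topology on X.


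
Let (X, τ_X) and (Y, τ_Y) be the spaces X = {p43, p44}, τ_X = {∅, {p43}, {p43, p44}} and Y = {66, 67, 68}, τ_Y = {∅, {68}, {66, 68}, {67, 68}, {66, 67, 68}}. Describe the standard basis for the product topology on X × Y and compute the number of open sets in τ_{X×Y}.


Basis B = {∅ × ∅, {p43} × {68}, {p43} × {66, 68}, {p43} × {67, 68}, {p43, p44} × {68}, {p43} × {66, 67, 68}, {p43, p44} × {66, 68}, {p43, p44} × {67, 68}, {p43, p44} × {66, 67, 68}}; |τ_{X×Y}| = 14.

Enumerate products U × V with U ∈ τ_X, V ∈ τ_Y (deduplicated):
  ∅ × ∅ = {} (∅)
  {p43} × {68} = {(p43,68)}
  {p43} × {66, 68} = {(p43,66), (p43,68)}
  {p43} × {67, 68} = {(p43,67), (p43,68)}
  {p43, p44} × {68} = {(p43,68), (p44,68)}
  {p43} × {66, 67, 68} = {(p43,66), (p43,67), (p43,68)}
  {p43, p44} × {66, 68} = {(p43,66), (p43,68), (p44,66), (p44,68)}
  {p43, p44} × {67, 68} = {(p43,67), (p43,68), (p44,67), (p44,68)}
  {p43, p44} × {66, 67, 68} = {(p43,66), (p43,67), (p43,68), (p44,66), (p44,67), (p44,68)}
These 9 distinct sets form the basis B.
Close under arbitrary unions to get τ_{X×Y}; counting gives |τ_{X×Y}| = 14.


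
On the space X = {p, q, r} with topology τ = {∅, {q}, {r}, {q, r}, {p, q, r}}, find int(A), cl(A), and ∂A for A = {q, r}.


int(A) = {q, r}, cl(A) = {p, q, r}, ∂A = {p}.

Closed sets in (X, τ) are complements of opens:
  closed(X, τ) = {∅, {p}, {p, q}, {p, r}, {p, q, r}}.
int(A) = ⋃ {U ∈ τ : U ⊆ A}. Opens contained in A: ∅, {q}, {r}, {q, r}.
Taking the union of these: int(A) = {q, r}.
cl(A) = ⋂ {C closed : A ⊆ C}. Closed sets containing A: {p, q, r}.
Intersecting these: cl(A) = {p, q, r}.
∂A = cl(A) ∖ int(A) = {p, q, r} ∖ {q, r} = {p}.


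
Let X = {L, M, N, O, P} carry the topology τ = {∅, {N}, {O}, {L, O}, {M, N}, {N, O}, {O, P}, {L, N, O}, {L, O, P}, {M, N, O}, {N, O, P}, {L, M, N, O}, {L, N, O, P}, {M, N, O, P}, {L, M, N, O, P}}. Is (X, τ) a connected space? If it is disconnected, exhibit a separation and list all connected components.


(X, τ) is disconnected; components = [{M, N}, {L, O, P}].

Find clopen sets (U ∈ τ with X ∖ U ∈ τ):
  U = ∅, X ∖ U = {L, M, N, O, P} — both open, so U is clopen.
  U = {M, N}, X ∖ U = {L, O, P} — both open, so U is clopen.
  U = {L, O, P}, X ∖ U = {M, N} — both open, so U is clopen.
  U = {L, M, N, O, P}, X ∖ U = ∅ — both open, so U is clopen.
Nontrivial clopen(s) exist: e.g. {L, O, P}. So (X, τ) is disconnected.
Compute connected components by grouping points that agree on all clopens:
  component: {M, N}
  component: {L, O, P}


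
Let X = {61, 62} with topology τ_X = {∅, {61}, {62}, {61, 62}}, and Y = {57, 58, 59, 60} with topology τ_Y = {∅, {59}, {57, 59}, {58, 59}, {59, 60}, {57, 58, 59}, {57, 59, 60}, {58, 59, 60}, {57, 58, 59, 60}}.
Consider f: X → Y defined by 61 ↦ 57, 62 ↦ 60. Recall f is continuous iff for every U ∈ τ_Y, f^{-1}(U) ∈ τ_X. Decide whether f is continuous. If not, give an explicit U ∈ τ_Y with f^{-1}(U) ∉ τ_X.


f IS continuous.

Compute f^{-1}(U) for each U ∈ τ_Y:
  U = ∅: f^{-1}(U) = ∅ ∈ τ_X ✓.
  U = {59}: f^{-1}(U) = ∅ ∈ τ_X ✓.
  U = {57, 59}: f^{-1}(U) = {61} ∈ τ_X ✓.
  U = {58, 59}: f^{-1}(U) = ∅ ∈ τ_X ✓.
  U = {59, 60}: f^{-1}(U) = {62} ∈ τ_X ✓.
  U = {57, 58, 59}: f^{-1}(U) = {61} ∈ τ_X ✓.
  U = {57, 59, 60}: f^{-1}(U) = {61, 62} ∈ τ_X ✓.
  U = {58, 59, 60}: f^{-1}(U) = {62} ∈ τ_X ✓.
  U = {57, 58, 59, 60}: f^{-1}(U) = {61, 62} ∈ τ_X ✓.
Every preimage lies in τ_X, so f IS continuous.


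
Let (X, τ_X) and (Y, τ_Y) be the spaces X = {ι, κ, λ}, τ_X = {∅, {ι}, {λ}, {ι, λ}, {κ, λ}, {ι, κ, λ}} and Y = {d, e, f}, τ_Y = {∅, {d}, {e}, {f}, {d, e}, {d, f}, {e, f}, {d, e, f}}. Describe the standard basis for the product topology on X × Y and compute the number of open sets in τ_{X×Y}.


Basis B = {∅ × ∅, {ι} × {d}, {ι} × {e}, {ι} × {f}, {λ} × {d}, {λ} × {e}, {λ} × {f}, {ι} × {d, e}, {ι} × {d, f}, {ι, λ} × {d}, {ι} × {e, f}, {ι, λ} × {e}, {ι, λ} × {f}, {κ, λ} × {d}, {κ, λ} × {e}, {κ, λ} × {f}, {λ} × {d, e}, {λ} × {d, f}, {λ} × {e, f}, {ι} × {d, e, f}, {ι, κ, λ} × {d}, {ι, κ, λ} × {e}, {ι, κ, λ} × {f}, {λ} × {d, e, f}, {ι, λ} × {d, e}, {ι, λ} × {d, f}, {ι, λ} × {e, f}, {κ, λ} × {d, e}, {κ, λ} × {d, f}, {κ, λ} × {e, f}, {ι, λ} × {d, e, f}, {ι, κ, λ} × {d, e}, {ι, κ, λ} × {d, f}, {ι, κ, λ} × {e, f}, {κ, λ} × {d, e, f}, {ι, κ, λ} × {d, e, f}}; |τ_{X×Y}| = 216.

Enumerate products U × V with U ∈ τ_X, V ∈ τ_Y (deduplicated):
  ∅ × ∅ = {} (∅)
  {ι} × {d} = {(ι,d)}
  {ι} × {e} = {(ι,e)}
  {ι} × {f} = {(ι,f)}
  {λ} × {d} = {(λ,d)}
  {λ} × {e} = {(λ,e)}
  {λ} × {f} = {(λ,f)}
  {ι} × {d, e} = {(ι,d), (ι,e)}
  {ι} × {d, f} = {(ι,d), (ι,f)}
  {ι, λ} × {d} = {(ι,d), (λ,d)}
  {ι} × {e, f} = {(ι,e), (ι,f)}
  {ι, λ} × {e} = {(ι,e), (λ,e)}
  {ι, λ} × {f} = {(ι,f), (λ,f)}
  {κ, λ} × {d} = {(κ,d), (λ,d)}
  {κ, λ} × {e} = {(κ,e), (λ,e)}
  {κ, λ} × {f} = {(κ,f), (λ,f)}
  {λ} × {d, e} = {(λ,d), (λ,e)}
  {λ} × {d, f} = {(λ,d), (λ,f)}
  {λ} × {e, f} = {(λ,e), (λ,f)}
  {ι} × {d, e, f} = {(ι,d), (ι,e), (ι,f)}
  {ι, κ, λ} × {d} = {(ι,d), (κ,d), (λ,d)}
  {ι, κ, λ} × {e} = {(ι,e), (κ,e), (λ,e)}
  {ι, κ, λ} × {f} = {(ι,f), (κ,f), (λ,f)}
  {λ} × {d, e, f} = {(λ,d), (λ,e), (λ,f)}
  {ι, λ} × {d, e} = {(ι,d), (ι,e), (λ,d), (λ,e)}
  {ι, λ} × {d, f} = {(ι,d), (ι,f), (λ,d), (λ,f)}
  {ι, λ} × {e, f} = {(ι,e), (ι,f), (λ,e), (λ,f)}
  {κ, λ} × {d, e} = {(κ,d), (κ,e), (λ,d), (λ,e)}
  {κ, λ} × {d, f} = {(κ,d), (κ,f), (λ,d), (λ,f)}
  {κ, λ} × {e, f} = {(κ,e), (κ,f), (λ,e), (λ,f)}
  {ι, λ} × {d, e, f} = {(ι,d), (ι,e), (ι,f), (λ,d), (λ,e), (λ,f)}
  {ι, κ, λ} × {d, e} = {(ι,d), (ι,e), (κ,d), (κ,e), (λ,d), (λ,e)}
  {ι, κ, λ} × {d, f} = {(ι,d), (ι,f), (κ,d), (κ,f), (λ,d), (λ,f)}
  {ι, κ, λ} × {e, f} = {(ι,e), (ι,f), (κ,e), (κ,f), (λ,e), (λ,f)}
  {κ, λ} × {d, e, f} = {(κ,d), (κ,e), (κ,f), (λ,d), (λ,e), (λ,f)}
  {ι, κ, λ} × {d, e, f} = {(ι,d), (ι,e), (ι,f), (κ,d), (κ,e), (κ,f), (λ,d), (λ,e), (λ,f)}
These 36 distinct sets form the basis B.
Close under arbitrary unions to get τ_{X×Y}; counting gives |τ_{X×Y}| = 216.
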